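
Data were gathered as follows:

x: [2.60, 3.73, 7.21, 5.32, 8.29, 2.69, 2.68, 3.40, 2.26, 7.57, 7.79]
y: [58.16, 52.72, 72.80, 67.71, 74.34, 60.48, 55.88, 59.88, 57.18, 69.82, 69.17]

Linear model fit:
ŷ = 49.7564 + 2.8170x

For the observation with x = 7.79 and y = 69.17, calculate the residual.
Residual = -2.5308

The residual is the difference between the actual value and the predicted value:

Residual = y - ŷ

Step 1: Calculate predicted value
ŷ = 49.7564 + 2.8170 × 7.79
ŷ = 71.7008

Step 2: Calculate residual
Residual = 69.17 - 71.7008
Residual = -2.5308

The residual is negative, so the observed y = 69.17 sits below the regression line (the line overestimates it by 2.5308).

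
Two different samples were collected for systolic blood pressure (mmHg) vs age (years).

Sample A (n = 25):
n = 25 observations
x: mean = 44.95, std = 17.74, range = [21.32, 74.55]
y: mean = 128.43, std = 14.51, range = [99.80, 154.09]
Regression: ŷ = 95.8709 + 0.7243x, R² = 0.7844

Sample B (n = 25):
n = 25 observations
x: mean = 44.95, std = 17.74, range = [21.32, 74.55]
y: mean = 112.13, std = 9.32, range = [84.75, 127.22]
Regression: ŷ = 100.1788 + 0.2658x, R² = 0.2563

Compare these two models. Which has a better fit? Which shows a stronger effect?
Model A has the better fit (R² = 0.7844 vs 0.2563). Model A shows the stronger effect (|β₁| = 0.7243 vs 0.2658).

Model Comparison:

Fit — compare R²:
- Model A: R² = 0.7844 → 78.44% of variance in blood pressure explained
- Model B: R² = 0.2563 → 25.63% of variance in blood pressure explained
- 0.7844 > 0.2563 → Model A has the better fit

Effect size (slope magnitude):
- Model A: β₁ = 0.7243 → predicted blood pressure rises 0.7243 mmHg per additional year of age
- Model B: β₁ = 0.2658 → predicted blood pressure rises 0.2658 mmHg per additional year of age
- |0.7243| > |0.2658| → Model A shows the stronger marginal effect

Note: A better fit (higher R²) doesn't necessarily mean a more important relationship.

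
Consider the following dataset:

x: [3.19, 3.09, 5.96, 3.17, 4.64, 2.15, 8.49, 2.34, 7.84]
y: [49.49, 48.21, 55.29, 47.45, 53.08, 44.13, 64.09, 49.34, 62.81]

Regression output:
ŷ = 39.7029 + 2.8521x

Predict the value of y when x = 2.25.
ŷ = 46.1201

Plug x = 2.25 into the fitted line:

ŷ = 39.7029 + 2.8521 × 2.25
ŷ = 39.7029 + 6.4172
ŷ = 46.1201

This is the fitted mean response at that x — an individual observation would come with a wider prediction interval.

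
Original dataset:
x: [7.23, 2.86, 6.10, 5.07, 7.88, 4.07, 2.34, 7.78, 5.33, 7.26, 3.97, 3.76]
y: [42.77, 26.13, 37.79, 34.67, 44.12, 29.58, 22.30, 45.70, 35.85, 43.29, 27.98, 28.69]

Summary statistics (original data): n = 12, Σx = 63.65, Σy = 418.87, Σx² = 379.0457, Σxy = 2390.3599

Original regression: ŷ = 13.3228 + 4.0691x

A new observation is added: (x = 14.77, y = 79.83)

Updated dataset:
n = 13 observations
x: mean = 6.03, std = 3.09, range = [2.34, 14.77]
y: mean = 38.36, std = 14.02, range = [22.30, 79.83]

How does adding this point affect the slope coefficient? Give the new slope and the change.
Adding the point moves β₁ from 4.0691 to 4.5200, i.e. it increases by 0.4509 (+11.1%).

x = 14.77 lies well outside the original x-range [2.34, 7.88] (x̄ ≈ 5.30), so this observation has high leverage and can move the slope substantially.

Step 1: Update the sums with the new point (n goes from 12 to 13)
Σx  = 63.65 + 14.77 = 78.42
Σy  = 418.87 + 79.83 = 498.70
Σx² = 379.0457 + 14.77² = 379.0457 + 218.1529 = 597.1986
Σxy = 2390.3599 + 14.77×79.83 = 2390.3599 + 1179.0891 = 3569.4490

Step 2: Recompute the slope with b₁ = (nΣxy − ΣxΣy) / (nΣx² − (Σx)²)
Numerator   = 13×3569.4490 − 78.42×498.70 = 46402.8370 − 39108.0540 = 7294.7830
Denominator = 13×597.1986 − 78.42² = 7763.5818 − 6149.6964 = 1613.8854
b₁(new) = 7294.7830 / 1613.8854 = 4.5200

(Same formula on the original sums: (12×2390.3599 − 63.65×418.87) / (12×379.0457 − 63.65²) = 2023.2433 / 497.2259 = 4.0691, matching the given fit.)

Step 3: Change in slope
Δβ₁ = 4.5200 − 4.0691 = +0.4509
Relative change = +0.4509 / 4.0691 × 100% = +11.1%
→ the slope increases when the point is added.

A high-leverage point only changes the slope if it is off the original line; here y = 79.83 is above the original trend, so the slope increases.
In practice: refit with and without it and report both if conclusions differ; check such a point for data-entry or measurement error.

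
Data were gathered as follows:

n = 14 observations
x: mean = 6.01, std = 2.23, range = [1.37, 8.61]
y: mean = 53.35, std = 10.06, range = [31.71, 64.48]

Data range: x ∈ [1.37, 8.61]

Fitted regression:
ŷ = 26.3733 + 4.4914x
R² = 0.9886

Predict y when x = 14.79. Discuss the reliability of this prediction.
The equation gives ŷ = 92.8011; however x = 14.79 is 6.18 units above the observed range, so this extrapolated value should not be trusted.

Prediction calculation:
ŷ = 26.3733 + 4.4914 × 14.79
ŷ = 92.8011

Reliability:
- Data range: x ∈ [1.37, 8.61]
- Prediction point: x = 14.79 is 6.18 units above the observed range → this is EXTRAPOLATION, not interpolation

Why that matters here:
- Real relationships often flatten, saturate, or turn nonlinear at extremes
- R² describes fit only over the sampled x values; it says nothing about behaviour beyond them

Report the number if required, but flag clearly that it is an extrapolation.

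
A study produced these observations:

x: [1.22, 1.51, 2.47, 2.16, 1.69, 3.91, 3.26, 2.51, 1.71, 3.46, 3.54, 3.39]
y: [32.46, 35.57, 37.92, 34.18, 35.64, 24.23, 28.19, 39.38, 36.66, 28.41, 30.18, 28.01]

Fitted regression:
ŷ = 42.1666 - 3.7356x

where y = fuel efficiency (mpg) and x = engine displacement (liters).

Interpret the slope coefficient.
For each additional liter of engine displacement, predicted fuel efficiency decreases by approximately 3.7356 mpg.

The slope β₁ = -3.7356 gives the rate at which the fitted fuel efficiency changes with engine displacement.

Interpretation:
- Engine displacement up by 1 liter → predicted fuel efficiency decreases by 3.7356 mpg
- The effect is assumed constant over the observed range of x (linearity)

(β₀ = 42.1666 is the fitted value at x = 0 and is not part of the slope interpretation.)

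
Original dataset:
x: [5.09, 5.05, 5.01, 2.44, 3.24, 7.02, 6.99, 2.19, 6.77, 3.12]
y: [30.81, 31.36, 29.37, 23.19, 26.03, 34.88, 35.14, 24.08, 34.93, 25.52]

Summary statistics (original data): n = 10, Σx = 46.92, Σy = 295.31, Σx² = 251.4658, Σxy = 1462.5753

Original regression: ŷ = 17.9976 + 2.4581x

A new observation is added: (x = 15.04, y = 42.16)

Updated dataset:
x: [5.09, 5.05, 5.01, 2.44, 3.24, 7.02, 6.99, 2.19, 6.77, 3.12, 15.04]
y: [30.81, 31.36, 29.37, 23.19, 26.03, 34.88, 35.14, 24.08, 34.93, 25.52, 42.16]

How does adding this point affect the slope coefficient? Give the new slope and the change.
Adding the point moves β₁ from 2.4581 to 1.5217, i.e. it decreases by 0.9364 (-38.1%).

The new point has HIGH LEVERAGE: x = 15.04 is far from the original mean x̄ = 46.92/10 ≈ 4.69 (original range [2.19, 7.02]).

Step 1: Update the sums with the new point (n goes from 10 to 11)
Σx  = 46.92 + 15.04 = 61.96
Σy  = 295.31 + 42.16 = 337.47
Σx² = 251.4658 + 15.04² = 251.4658 + 226.2016 = 477.6674
Σxy = 1462.5753 + 15.04×42.16 = 1462.5753 + 634.0864 = 2096.6617

Step 2: Recompute the slope with b₁ = (nΣxy − ΣxΣy) / (nΣx² − (Σx)²)
Numerator   = 11×2096.6617 − 61.96×337.47 = 23063.2787 − 20909.6412 = 2153.6375
Denominator = 11×477.6674 − 61.96² = 5254.3414 − 3839.0416 = 1415.2998
b₁(new) = 2153.6375 / 1415.2998 = 1.5217

(Same formula on the original sums: (10×1462.5753 − 46.92×295.31) / (10×251.4658 − 46.92²) = 769.8078 / 313.1716 = 2.4581, matching the given fit.)

Step 3: Change in slope
Δβ₁ = 1.5217 − 2.4581 = -0.9364
Relative change = -0.9364 / 2.4581 × 100% = -38.1%
→ the slope decreases when the point is added.

Because the point sits below the extension of the original line at a high-leverage x, it tilts the fit down.
In practice: examine leverage (hᵢ) and Cook's distance rather than deleting it automatically; investigate whether it comes from the same population as the rest of the sample.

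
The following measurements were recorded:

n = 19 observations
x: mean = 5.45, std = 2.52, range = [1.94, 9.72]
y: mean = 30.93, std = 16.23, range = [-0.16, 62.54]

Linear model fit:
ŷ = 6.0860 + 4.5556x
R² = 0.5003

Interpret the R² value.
R² = 0.5003 means 50.03% of the variation in y is explained by the linear relationship with x. This indicates a moderate fit.

The coefficient of determination R² is the fraction of the total variation in y that the fitted line accounts for.

Here R² = 0.5003:
- Explained: 50.03% of the variation in y
- Unexplained (residual): 100% − 50.03% = 49.97%
- Rule of thumb (below 0.3 weak; 0.3 to below 0.7 moderate; 0.7 and above strong) → moderate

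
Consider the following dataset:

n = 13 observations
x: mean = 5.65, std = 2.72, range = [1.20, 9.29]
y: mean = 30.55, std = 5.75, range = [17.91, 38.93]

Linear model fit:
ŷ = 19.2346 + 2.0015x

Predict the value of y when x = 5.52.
ŷ = 30.2829

Plug x = 5.52 into the fitted line:

ŷ = 19.2346 + 2.0015 × 5.52
ŷ = 19.2346 + 11.0483
ŷ = 30.2829

This is a point prediction; actual observations scatter around it by roughly the residual standard deviation.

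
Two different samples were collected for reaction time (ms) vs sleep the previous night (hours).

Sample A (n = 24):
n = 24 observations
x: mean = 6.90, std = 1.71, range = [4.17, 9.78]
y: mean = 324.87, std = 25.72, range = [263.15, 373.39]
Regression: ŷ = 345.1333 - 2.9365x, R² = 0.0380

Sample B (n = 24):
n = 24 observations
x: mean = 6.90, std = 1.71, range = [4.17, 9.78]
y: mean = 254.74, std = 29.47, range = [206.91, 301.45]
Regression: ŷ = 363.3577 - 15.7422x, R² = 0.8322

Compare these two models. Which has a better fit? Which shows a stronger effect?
Model B has the better fit (R² = 0.8322 vs 0.0380). Model B shows the stronger effect (|β₁| = 15.7422 vs 2.9365).

Model Comparison:

Which explains more variance? (R²)
- Model A: R² = 0.0380 → 3.80% of variance in reaction time explained
- Model B: R² = 0.8322 → 83.22% of variance in reaction time explained
- 0.8322 > 0.0380 → Model B has the better fit

Strength of effect — compare |β₁|:
- Model A: β₁ = -2.9365 → predicted reaction time falls 2.9365 ms per additional hour of sleep
- Model B: β₁ = -15.7422 → predicted reaction time falls 15.7422 ms per additional hour of sleep
- |-2.9365| < |-15.7422| → Model B shows the stronger marginal effect

Notes:
- R² measures how tightly points cluster around the line; β₁ measures how steep the line is — they answer different questions.
- A steeper slope doesn't make a better model if the scatter around the line is large.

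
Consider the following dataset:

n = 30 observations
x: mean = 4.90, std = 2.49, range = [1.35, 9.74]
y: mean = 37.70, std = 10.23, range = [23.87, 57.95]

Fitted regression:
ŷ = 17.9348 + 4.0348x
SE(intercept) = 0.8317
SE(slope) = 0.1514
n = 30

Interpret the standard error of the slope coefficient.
The slope 4.0348 is pinned down to within about ±0.1514 (one SE) by these data — relative uncertainty 3.8%, i.e. precise.

What SE measures:
- The standard error quantifies the sampling variability of the coefficient estimate
- It is the estimated standard deviation of β̂₁ across hypothetical repeated samples of the same size
- Smaller SE → more precise estimate

Relative precision:
- SE / |β̂₁| = 0.1514 / 4.0348 = 3.8%
- Rule of thumb (under 20%: precise; 20% to under 50%: moderately precise; 50% or more: imprecise) → precise

Link to interval estimation: a confidence interval for β₁ is β̂₁ ± t* × 0.1514, so SE sets the half-width per unit of t*.

What drives SE(β̂₁): larger n (here n = 30) → smaller SE; wider spread of x values → smaller SE.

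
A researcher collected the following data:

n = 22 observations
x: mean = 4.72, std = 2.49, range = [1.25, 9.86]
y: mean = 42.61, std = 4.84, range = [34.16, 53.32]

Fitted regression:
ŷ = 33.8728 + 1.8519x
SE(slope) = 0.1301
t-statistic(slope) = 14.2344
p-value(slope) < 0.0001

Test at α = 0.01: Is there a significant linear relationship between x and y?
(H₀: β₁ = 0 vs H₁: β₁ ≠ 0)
Since p-value < 0.0001 < α = 0.01, reject H₀ — the slope is significantly different from 0.

Hypothesis test for the slope coefficient:

H₀: β₁ = 0 (no linear relationship)
H₁: β₁ ≠ 0 (linear relationship exists)

Test statistic: t = β̂₁ / SE(β̂₁) = 1.8519 / 0.1301 = 14.2344

The p-value (<0.0001) is the probability, under H₀, of a t-statistic at least as extreme as |t| = 14.2344 (two-sided, df = n − 2 = 20).

Decision rule: reject H₀ if p-value < α.
p-value < 0.0001 < α = 0.01 → reject H₀.

At α = 0.01 the data do provide convincing evidence of a nonzero slope.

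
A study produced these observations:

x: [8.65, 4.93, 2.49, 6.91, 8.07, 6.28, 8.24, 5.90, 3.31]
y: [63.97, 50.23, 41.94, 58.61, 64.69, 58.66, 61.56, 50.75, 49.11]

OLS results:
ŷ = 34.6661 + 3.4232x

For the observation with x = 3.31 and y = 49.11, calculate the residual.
Residual = 3.1131

The residual is the difference between the actual value and the predicted value:

Residual = y - ŷ

Step 1: Calculate predicted value
ŷ = 34.6661 + 3.4232 × 3.31
ŷ = 45.9969

Step 2: Calculate residual
Residual = 49.11 - 45.9969
Residual = 3.1131

Sign check: y > ŷ, so the point is above the line and the fit underestimates here.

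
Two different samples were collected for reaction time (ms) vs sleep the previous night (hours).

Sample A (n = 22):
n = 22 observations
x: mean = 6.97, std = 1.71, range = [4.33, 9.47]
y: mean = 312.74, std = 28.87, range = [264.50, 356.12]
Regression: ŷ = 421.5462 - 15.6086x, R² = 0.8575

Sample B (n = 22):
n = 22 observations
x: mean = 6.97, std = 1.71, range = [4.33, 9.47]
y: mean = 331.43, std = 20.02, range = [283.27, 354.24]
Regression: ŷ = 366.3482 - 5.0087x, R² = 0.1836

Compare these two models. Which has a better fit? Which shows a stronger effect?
Model A has the better fit (R² = 0.8575 vs 0.1836). Model A shows the stronger effect (|β₁| = 15.6086 vs 5.0087).

Model Comparison:

Which explains more variance? (R²)
- Model A: R² = 0.8575 → 85.75% of variance in reaction time explained
- Model B: R² = 0.1836 → 18.36% of variance in reaction time explained
- 0.8575 > 0.1836 → Model A has the better fit

Which has the larger per-hour effect? (|β₁|)
- Model A: β₁ = -15.6086 → predicted reaction time falls 15.6086 ms per additional hour of sleep
- Model B: β₁ = -5.0087 → predicted reaction time falls 5.0087 ms per additional hour of sleep
- |-15.6086| > |-5.0087| → Model A shows the stronger marginal effect

Note: A better fit (higher R²) doesn't necessarily mean a more important relationship.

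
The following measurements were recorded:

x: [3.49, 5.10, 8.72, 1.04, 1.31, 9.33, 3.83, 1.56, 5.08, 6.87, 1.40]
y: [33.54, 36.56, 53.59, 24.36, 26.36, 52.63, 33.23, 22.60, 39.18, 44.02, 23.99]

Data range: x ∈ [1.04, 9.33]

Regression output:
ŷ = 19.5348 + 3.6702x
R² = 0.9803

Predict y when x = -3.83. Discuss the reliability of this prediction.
ŷ = 5.4779 (extrapolation — x = -3.83 lies outside [1.04, 9.33], so reliability is low).

Prediction calculation:
ŷ = 19.5348 + 3.6702 × (-3.83)
ŷ = 5.4779

Reliability:
- Data range: x ∈ [1.04, 9.33]
- Prediction point: x = -3.83 is 4.87 units below the observed range → this is EXTRAPOLATION, not interpolation

Why that matters here:
- The standard error of prediction grows with (x − x̄)², and x = -3.83 is far from x̄ = 4.34
- There are no observations near this x to validate the fitted line there
- R² describes fit only over the sampled x values; it says nothing about behaviour beyond them

A defensible statement: 'if the linear trend continued to x = -3.83, y would be about 5.4779' — the premise is untested.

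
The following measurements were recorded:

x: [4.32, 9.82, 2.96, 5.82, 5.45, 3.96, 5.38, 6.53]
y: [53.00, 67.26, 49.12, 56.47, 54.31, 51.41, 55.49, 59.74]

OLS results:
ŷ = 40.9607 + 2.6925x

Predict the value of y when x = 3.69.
ŷ = 50.8960

Plug x = 3.69 into the fitted line:

ŷ = 40.9607 + 2.6925 × 3.69
ŷ = 40.9607 + 9.9353
ŷ = 50.8960

This is the fitted mean response at that x — an individual observation would come with a wider prediction interval.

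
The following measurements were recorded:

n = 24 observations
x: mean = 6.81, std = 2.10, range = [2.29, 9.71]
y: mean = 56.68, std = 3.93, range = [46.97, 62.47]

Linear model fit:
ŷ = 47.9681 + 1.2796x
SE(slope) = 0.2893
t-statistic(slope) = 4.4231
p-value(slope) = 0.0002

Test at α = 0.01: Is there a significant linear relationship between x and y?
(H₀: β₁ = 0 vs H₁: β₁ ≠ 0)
p-value = 0.0002 < α = 0.01, so we reject H₀. The relationship is significant.

Hypothesis test for the slope coefficient:

H₀: β₁ = 0 (no linear relationship)
H₁: β₁ ≠ 0 (linear relationship exists)

Test statistic: t = β̂₁ / SE(β̂₁) = 1.2796 / 0.2893 = 4.4231

p = 0.0002: how often a slope estimate this far from 0 (in SE units) would arise by chance if β₁ were truly 0.

Decision rule: reject H₀ if p-value < α.
p-value = 0.0002 < α = 0.01 → reject H₀.

At α = 0.01 the data do provide convincing evidence of a nonzero slope.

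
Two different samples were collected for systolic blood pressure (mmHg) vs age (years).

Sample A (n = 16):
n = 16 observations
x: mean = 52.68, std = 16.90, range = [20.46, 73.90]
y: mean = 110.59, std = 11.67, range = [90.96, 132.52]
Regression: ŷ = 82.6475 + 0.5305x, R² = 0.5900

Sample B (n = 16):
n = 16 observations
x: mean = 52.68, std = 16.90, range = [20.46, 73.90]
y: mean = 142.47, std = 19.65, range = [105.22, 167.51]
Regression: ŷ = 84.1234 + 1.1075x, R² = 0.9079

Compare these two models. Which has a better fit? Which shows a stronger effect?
Model B has the better fit (R² = 0.9079 vs 0.5900). Model B shows the stronger effect (|β₁| = 1.1075 vs 0.5305).

Model Comparison:

Which explains more variance? (R²)
- Model A: R² = 0.5900 → 59.00% of variance in blood pressure explained
- Model B: R² = 0.9079 → 90.79% of variance in blood pressure explained
- 0.9079 > 0.5900 → Model B has the better fit

Effect size (slope magnitude):
- Model A: β₁ = 0.5305 → predicted blood pressure rises 0.5305 mmHg per additional year of age
- Model B: β₁ = 1.1075 → predicted blood pressure rises 1.1075 mmHg per additional year of age
- |0.5305| < |1.1075| → Model B shows the stronger marginal effect

Notes:
- A steeper slope doesn't make a better model if the scatter around the line is large.
- A better fit (higher R²) doesn't necessarily mean a more important relationship.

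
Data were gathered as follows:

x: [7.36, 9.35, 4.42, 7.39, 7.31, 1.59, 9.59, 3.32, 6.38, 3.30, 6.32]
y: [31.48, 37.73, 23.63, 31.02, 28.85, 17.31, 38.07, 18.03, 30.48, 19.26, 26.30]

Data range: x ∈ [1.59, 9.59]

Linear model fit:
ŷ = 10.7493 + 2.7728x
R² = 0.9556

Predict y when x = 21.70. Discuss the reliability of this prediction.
The equation gives ŷ = 70.9191; however x = 21.70 is 12.11 units above the observed range, so this extrapolated value should not be trusted.

Prediction calculation:
ŷ = 10.7493 + 2.7728 × 21.70
ŷ = 70.9191

Reliability:
- Data range: x ∈ [1.59, 9.59]
- Prediction point: x = 21.70 is 12.11 units above the observed range → this is EXTRAPOLATION, not interpolation

Why that matters here:
- R² describes fit only over the sampled x values; it says nothing about behaviour beyond them
- The standard error of prediction grows with (x − x̄)², and x = 21.70 is far from x̄ = 6.03

A defensible statement: 'if the linear trend continued to x = 21.70, y would be about 70.9191' — the premise is untested.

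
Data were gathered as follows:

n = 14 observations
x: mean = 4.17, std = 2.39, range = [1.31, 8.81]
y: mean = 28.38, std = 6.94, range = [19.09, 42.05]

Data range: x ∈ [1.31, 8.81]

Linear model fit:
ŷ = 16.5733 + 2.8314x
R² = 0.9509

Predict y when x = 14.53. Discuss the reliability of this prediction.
The equation gives ŷ = 57.7135; however x = 14.53 is 5.72 units above the observed range, so this extrapolated value should not be trusted.

Prediction calculation:
ŷ = 16.5733 + 2.8314 × 14.53
ŷ = 57.7135

Reliability:
- Data range: x ∈ [1.31, 8.81]
- Prediction point: x = 14.53 is 5.72 units above the observed range → this is EXTRAPOLATION, not interpolation

Why that matters here:
- There are no observations near this x to validate the fitted line there
- R² describes fit only over the sampled x values; it says nothing about behaviour beyond them

The R² = 0.9509 only validates the fit within [1.31, 8.81]; treat ŷ = 57.7135 with caution.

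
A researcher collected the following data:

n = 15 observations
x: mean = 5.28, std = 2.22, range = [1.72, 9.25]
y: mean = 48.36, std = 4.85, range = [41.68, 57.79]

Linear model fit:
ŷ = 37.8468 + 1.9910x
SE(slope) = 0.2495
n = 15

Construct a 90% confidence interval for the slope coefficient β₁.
The 90% CI for β₁ is (1.5492, 2.4328)

Confidence interval for the slope:

The 90% CI for β₁ is: β̂₁ ± t*(α/2, n-2) × SE(β̂₁)

Step 1: Find critical t-value
- Confidence level = 0.9
- Degrees of freedom = n - 2 = 15 - 2 = 13
- t*(α/2, 13) = 1.7709

Step 2: Calculate margin of error
Margin = 1.7709 × 0.2495 = 0.4418

Step 3: Construct interval
CI = 1.9910 ± 0.4418
CI = (1.5492, 2.4328)

Interpretation: We are 90% confident that the true slope β₁ lies between 1.5492 and 2.4328.
Both endpoints are positive, so the data support a genuinely positive slope at this confidence level.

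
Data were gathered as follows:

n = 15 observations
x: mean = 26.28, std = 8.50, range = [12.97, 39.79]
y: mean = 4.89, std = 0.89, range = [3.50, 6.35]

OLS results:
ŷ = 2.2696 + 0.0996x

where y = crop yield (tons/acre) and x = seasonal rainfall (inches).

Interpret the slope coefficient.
On average, crop yield is about 0.0996 tons/acre higher for every extra inch of rainfall.

β₁ = 0.0996 is the change in predicted crop yield (tons/acre) per additional inch of rainfall.

Interpretation:
- Rainfall up by 1 inch → predicted crop yield increases by 0.0996 tons/acre
- The effect is assumed constant over the observed range of x (linearity)
- The slope describes association in these data, not necessarily a causal effect

The intercept β₀ = 2.2696 is the predicted crop yield when rainfall = 0; since the smallest observed x is 12.97, this is an extrapolation and mainly anchors the line.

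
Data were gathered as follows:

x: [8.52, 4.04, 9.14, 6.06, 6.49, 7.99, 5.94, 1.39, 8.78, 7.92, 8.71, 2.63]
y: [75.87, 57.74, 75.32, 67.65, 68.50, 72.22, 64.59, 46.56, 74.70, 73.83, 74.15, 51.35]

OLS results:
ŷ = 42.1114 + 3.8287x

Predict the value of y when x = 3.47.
ŷ = 55.3970

x = 3.47 lies inside the observed range [1.39, 9.14], so the fitted equation applies directly:

ŷ = 42.1114 + 3.8287 × 3.47
ŷ = 42.1114 + 13.2856
ŷ = 55.3970

This is a point prediction; actual observations scatter around it by roughly the residual standard deviation.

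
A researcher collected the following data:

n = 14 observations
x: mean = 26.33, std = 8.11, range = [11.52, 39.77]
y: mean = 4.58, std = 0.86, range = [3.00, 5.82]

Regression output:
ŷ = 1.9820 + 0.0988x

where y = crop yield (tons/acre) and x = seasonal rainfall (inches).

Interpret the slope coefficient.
On average, crop yield is about 0.0988 tons/acre higher for every extra inch of rainfall.

The slope β₁ = 0.0988 gives the rate at which the fitted crop yield changes with rainfall.

Interpretation:
- Rainfall up by 1 inch → predicted crop yield increases by 0.0988 tons/acre
- This is a linear approximation: the same per-unit change is assumed across the whole observed x range
- The slope describes association in these data, not necessarily a causal effect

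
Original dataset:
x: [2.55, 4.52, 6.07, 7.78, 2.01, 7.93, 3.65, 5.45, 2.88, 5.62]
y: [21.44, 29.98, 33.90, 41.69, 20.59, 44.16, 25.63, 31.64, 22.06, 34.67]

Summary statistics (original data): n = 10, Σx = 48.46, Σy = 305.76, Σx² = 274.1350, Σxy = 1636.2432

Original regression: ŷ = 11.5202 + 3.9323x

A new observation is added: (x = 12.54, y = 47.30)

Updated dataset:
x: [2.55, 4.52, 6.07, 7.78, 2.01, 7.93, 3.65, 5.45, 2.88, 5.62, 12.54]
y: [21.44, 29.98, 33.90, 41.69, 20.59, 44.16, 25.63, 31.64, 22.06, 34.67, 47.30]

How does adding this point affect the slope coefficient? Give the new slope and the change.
New slope β₁ = 2.9159 versus 3.9323 before: a change of -1.0164 (-25.8%).

x = 12.54 lies well outside the original x-range [2.01, 7.93] (x̄ ≈ 4.85), so this observation has high leverage and can move the slope substantially.

Step 1: Update the sums with the new point (n goes from 10 to 11)
Σx  = 48.46 + 12.54 = 61.00
Σy  = 305.76 + 47.30 = 353.06
Σx² = 274.1350 + 12.54² = 274.1350 + 157.2516 = 431.3866
Σxy = 1636.2432 + 12.54×47.30 = 1636.2432 + 593.1420 = 2229.3852

Step 2: Recompute the slope with b₁ = (nΣxy − ΣxΣy) / (nΣx² − (Σx)²)
Numerator   = 11×2229.3852 − 61.00×353.06 = 24523.2372 − 21536.6600 = 2986.5772
Denominator = 11×431.3866 − 61.00² = 4745.2526 − 3721.0000 = 1024.2526
b₁(new) = 2986.5772 / 1024.2526 = 2.9159

(Same formula on the original sums: (10×1636.2432 − 48.46×305.76) / (10×274.1350 − 48.46²) = 1545.3024 / 392.9784 = 3.9323, matching the given fit.)

Step 3: Change in slope
Δβ₁ = 2.9159 − 3.9323 = -1.0164
Relative change = -1.0164 / 3.9323 × 100% = -25.8%
→ the slope decreases when the point is added.

Because the point sits below the extension of the original line at a high-leverage x, it tilts the fit down.
In practice: refit with and without it and report both if conclusions differ.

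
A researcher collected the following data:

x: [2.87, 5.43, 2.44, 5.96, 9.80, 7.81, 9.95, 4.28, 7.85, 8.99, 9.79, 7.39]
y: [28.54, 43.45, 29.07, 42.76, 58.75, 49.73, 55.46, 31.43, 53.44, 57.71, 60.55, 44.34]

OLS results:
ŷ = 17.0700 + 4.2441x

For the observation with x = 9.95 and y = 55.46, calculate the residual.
Residual = -3.8388

The residual is the difference between the actual value and the predicted value:

Residual = y - ŷ

Step 1: Calculate predicted value
ŷ = 17.0700 + 4.2441 × 9.95
ŷ = 59.2988

Step 2: Calculate residual
Residual = 55.46 - 59.2988
Residual = -3.8388

Sign check: y < ŷ, so the point is below the line and the fit overestimates here.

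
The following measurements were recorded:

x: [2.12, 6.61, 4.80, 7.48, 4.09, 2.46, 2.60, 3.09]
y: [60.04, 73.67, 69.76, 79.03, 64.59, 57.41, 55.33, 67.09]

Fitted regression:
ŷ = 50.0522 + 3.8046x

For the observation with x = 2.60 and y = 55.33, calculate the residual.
Residual = -4.6142

The residual is the difference between the actual value and the predicted value:

Residual = y - ŷ

Step 1: Calculate predicted value
ŷ = 50.0522 + 3.8046 × 2.60
ŷ = 59.9442

Step 2: Calculate residual
Residual = 55.33 - 59.9442
Residual = -4.6142

Interpretation: the model overestimates the actual value by 4.6142 at this point (negative residual → observation lies below the fitted line).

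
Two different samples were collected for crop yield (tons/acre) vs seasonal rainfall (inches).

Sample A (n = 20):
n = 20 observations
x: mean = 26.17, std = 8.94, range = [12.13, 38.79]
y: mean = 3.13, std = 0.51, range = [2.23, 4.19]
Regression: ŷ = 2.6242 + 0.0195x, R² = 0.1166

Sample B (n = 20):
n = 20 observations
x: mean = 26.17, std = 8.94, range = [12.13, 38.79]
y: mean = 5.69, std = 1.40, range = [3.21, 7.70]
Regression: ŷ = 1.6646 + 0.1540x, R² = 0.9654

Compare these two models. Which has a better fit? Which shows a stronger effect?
Model B has the better fit (R² = 0.9654 vs 0.1166). Model B shows the stronger effect (|β₁| = 0.1540 vs 0.0195).

Model Comparison:

Which explains more variance? (R²)
- Model A: R² = 0.1166 → 11.66% of variance in crop yield explained
- Model B: R² = 0.9654 → 96.54% of variance in crop yield explained
- 0.9654 > 0.1166 → Model B has the better fit

Effect size (slope magnitude):
- Model A: β₁ = 0.0195 → predicted crop yield rises 0.0195 tons/acre per additional inch of rainfall
- Model B: β₁ = 0.1540 → predicted crop yield rises 0.1540 tons/acre per additional inch of rainfall
- |0.0195| < |0.1540| → Model B shows the stronger marginal effect

Note: A better fit (higher R²) doesn't necessarily mean a more important relationship.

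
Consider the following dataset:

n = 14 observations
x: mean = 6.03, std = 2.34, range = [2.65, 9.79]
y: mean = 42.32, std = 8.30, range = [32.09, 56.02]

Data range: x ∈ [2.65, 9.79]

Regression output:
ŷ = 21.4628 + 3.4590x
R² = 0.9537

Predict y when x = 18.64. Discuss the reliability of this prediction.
ŷ = 85.9386, but this is extrapolation (above the data range [2.65, 9.79]) and may be unreliable.

Prediction calculation:
ŷ = 21.4628 + 3.4590 × 18.64
ŷ = 85.9386

Reliability:
- Data range: x ∈ [2.65, 9.79]
- Prediction point: x = 18.64 is 8.85 units above the observed range → this is EXTRAPOLATION, not interpolation

Why that matters here:
- There are no observations near this x to validate the fitted line there
- Real relationships often flatten, saturate, or turn nonlinear at extremes
- R² describes fit only over the sampled x values; it says nothing about behaviour beyond them

Report the number if required, but flag clearly that it is an extrapolation.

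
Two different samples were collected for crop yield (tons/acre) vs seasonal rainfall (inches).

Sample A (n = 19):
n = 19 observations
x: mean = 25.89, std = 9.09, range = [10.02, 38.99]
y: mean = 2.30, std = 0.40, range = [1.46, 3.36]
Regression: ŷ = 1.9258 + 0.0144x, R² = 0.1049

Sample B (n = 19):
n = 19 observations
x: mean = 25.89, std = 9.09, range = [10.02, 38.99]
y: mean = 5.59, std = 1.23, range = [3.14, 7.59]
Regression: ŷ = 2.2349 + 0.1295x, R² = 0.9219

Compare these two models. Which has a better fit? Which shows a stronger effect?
Model B has the better fit (R² = 0.9219 vs 0.1049). Model B shows the stronger effect (|β₁| = 0.1295 vs 0.0144).

Model Comparison:

Goodness of fit (R²):
- Model A: R² = 0.1049 → 10.49% of variance in crop yield explained
- Model B: R² = 0.9219 → 92.19% of variance in crop yield explained
- 0.9219 > 0.1049 → Model B has the better fit

Effect size (slope magnitude):
- Model A: β₁ = 0.0144 → predicted crop yield rises 0.0144 tons/acre per additional inch of rainfall
- Model B: β₁ = 0.1295 → predicted crop yield rises 0.1295 tons/acre per additional inch of rainfall
- |0.0144| < |0.1295| → Model B shows the stronger marginal effect

Notes:
- R² measures how tightly points cluster around the line; β₁ measures how steep the line is — they answer different questions.
- A better fit (higher R²) doesn't necessarily mean a more important relationship.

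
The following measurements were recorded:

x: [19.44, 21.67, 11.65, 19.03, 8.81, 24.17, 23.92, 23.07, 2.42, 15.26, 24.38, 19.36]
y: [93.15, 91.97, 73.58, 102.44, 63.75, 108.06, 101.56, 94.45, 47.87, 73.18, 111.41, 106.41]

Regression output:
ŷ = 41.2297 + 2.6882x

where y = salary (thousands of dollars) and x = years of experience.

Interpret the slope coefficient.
For each additional year of experience, predicted salary increases by approximately 2.6882 thousand dollars.

The slope β₁ = 2.6882 gives the rate at which the fitted salary changes with experience.

Interpretation:
- Experience up by 1 year → predicted salary increases by 2.6882 thousand dollars
- This is a linear approximation: the same per-unit change is assumed across the whole observed x range
- The sign (+) gives the direction; the magnitude 2.6882 gives the size of the effect per year

The intercept β₀ = 41.2297 is the predicted salary when experience = 0; since the smallest observed x is 2.42, this is an extrapolation and mainly anchors the line.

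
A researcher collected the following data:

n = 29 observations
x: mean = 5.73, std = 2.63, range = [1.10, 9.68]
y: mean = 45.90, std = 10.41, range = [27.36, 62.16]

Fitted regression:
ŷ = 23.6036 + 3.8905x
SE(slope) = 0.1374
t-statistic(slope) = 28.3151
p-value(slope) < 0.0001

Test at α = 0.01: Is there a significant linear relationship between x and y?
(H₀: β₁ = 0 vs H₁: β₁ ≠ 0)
p-value < 0.0001 < α = 0.01, so we reject H₀. The relationship is significant.

Hypothesis test for the slope coefficient:

H₀: β₁ = 0 (no linear relationship)
H₁: β₁ ≠ 0 (linear relationship exists)

Test statistic: t = β̂₁ / SE(β̂₁) = 3.8905 / 0.1374 = 28.3151

The p-value (<0.0001) is the probability, under H₀, of a t-statistic at least as extreme as |t| = 28.3151 (two-sided, df = n − 2 = 27).

Decision rule: reject H₀ if p-value < α.
p-value < 0.0001 < α = 0.01 → reject H₀.

At α = 0.01 the data do provide convincing evidence of a nonzero slope.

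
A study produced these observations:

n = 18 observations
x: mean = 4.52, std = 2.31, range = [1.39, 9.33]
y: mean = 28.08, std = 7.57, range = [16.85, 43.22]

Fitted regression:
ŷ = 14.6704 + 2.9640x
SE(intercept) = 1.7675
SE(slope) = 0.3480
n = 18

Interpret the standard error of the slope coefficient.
The slope 2.9640 is pinned down to within about ±0.3480 (one SE) by these data — relative uncertainty 11.7%, i.e. precise.

SE(β̂₁) = 0.3480 says: if we drew many samples of n = 18 from the same population and refit each time, the fitted slopes would scatter with a standard deviation of roughly 0.3480 around the true β₁.

Relative precision:
- SE / |β̂₁| = 0.3480 / 2.9640 = 11.7%
- Rule of thumb (under 20%: precise; 20% to under 50%: moderately precise; 50% or more: imprecise) → precise

Link to the t-test: t = β̂₁ / SE(β̂₁) = 2.9640 / 0.3480 = 8.5172, the statistic for H₀: β₁ = 0.

What drives SE(β̂₁): larger n (here n = 18) → smaller SE; more residual scatter → larger SE; wider spread of x values → smaller SE.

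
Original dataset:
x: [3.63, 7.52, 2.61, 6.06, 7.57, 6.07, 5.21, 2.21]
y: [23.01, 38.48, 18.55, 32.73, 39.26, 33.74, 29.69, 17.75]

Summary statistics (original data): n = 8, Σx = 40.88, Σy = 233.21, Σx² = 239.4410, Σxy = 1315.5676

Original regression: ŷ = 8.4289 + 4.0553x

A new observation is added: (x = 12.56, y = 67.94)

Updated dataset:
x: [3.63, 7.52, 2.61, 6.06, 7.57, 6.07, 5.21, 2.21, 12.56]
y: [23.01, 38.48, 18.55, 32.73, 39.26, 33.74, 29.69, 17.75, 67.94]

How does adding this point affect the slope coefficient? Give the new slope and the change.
Adding the point moves β₁ from 4.0553 to 4.7663, i.e. it increases by 0.7110 (+17.5%).

x = 12.56 lies well outside the original x-range [2.21, 7.57] (x̄ ≈ 5.11), so this observation has high leverage and can move the slope substantially.

Step 1: Update the sums with the new point (n goes from 8 to 9)
Σx  = 40.88 + 12.56 = 53.44
Σy  = 233.21 + 67.94 = 301.15
Σx² = 239.4410 + 12.56² = 239.4410 + 157.7536 = 397.1946
Σxy = 1315.5676 + 12.56×67.94 = 1315.5676 + 853.3264 = 2168.8940

Step 2: Recompute the slope with b₁ = (nΣxy − ΣxΣy) / (nΣx² − (Σx)²)
Numerator   = 9×2168.8940 − 53.44×301.15 = 19520.0460 − 16093.4560 = 3426.5900
Denominator = 9×397.1946 − 53.44² = 3574.7514 − 2855.8336 = 718.9178
b₁(new) = 3426.5900 / 718.9178 = 4.7663

(Same formula on the original sums: (8×1315.5676 − 40.88×233.21) / (8×239.4410 − 40.88²) = 990.9160 / 244.3536 = 4.0553, matching the given fit.)

Step 3: Change in slope
Δβ₁ = 4.7663 − 4.0553 = +0.7110
Relative change = +0.7110 / 4.0553 × 100% = +17.5%
→ the slope increases when the point is added.

A high-leverage point only changes the slope if it is off the original line; here y = 67.94 is above the original trend, so the slope increases.
In practice: examine leverage (hᵢ) and Cook's distance rather than deleting it automatically.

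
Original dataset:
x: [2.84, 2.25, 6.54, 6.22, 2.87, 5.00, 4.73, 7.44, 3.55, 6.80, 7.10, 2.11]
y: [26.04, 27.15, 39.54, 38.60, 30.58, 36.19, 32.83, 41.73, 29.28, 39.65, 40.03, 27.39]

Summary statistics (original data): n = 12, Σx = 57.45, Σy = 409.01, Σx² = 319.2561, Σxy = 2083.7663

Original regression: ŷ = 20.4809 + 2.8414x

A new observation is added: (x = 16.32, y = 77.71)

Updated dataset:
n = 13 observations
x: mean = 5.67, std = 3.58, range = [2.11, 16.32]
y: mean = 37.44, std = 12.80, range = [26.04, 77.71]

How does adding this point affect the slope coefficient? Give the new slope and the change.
The slope changes from 2.8414 to 3.5336 (change of +0.6922, or +24.4%).

x = 16.32 lies well outside the original x-range [2.11, 7.44] (x̄ ≈ 4.79), so this observation has high leverage and can move the slope substantially.

Step 1: Update the sums with the new point (n goes from 12 to 13)
Σx  = 57.45 + 16.32 = 73.77
Σy  = 409.01 + 77.71 = 486.72
Σx² = 319.2561 + 16.32² = 319.2561 + 266.3424 = 585.5985
Σxy = 2083.7663 + 16.32×77.71 = 2083.7663 + 1268.2272 = 3351.9935

Step 2: Recompute the slope with b₁ = (nΣxy − ΣxΣy) / (nΣx² − (Σx)²)
Numerator   = 13×3351.9935 − 73.77×486.72 = 43575.9155 − 35905.3344 = 7670.5811
Denominator = 13×585.5985 − 73.77² = 7612.7805 − 5442.0129 = 2170.7676
b₁(new) = 7670.5811 / 2170.7676 = 3.5336

(Same formula on the original sums: (12×2083.7663 − 57.45×409.01) / (12×319.2561 − 57.45²) = 1507.5711 / 530.5707 = 2.8414, matching the given fit.)

Step 3: Change in slope
Δβ₁ = 3.5336 − 2.8414 = +0.6922
Relative change = +0.6922 / 2.8414 × 100% = +24.4%
→ the slope increases when the point is added.

Because the point sits above the extension of the original line at a high-leverage x, it tilts the fit up.
In practice: refit with and without it and report both if conclusions differ; investigate whether it comes from the same population as the rest of the sample.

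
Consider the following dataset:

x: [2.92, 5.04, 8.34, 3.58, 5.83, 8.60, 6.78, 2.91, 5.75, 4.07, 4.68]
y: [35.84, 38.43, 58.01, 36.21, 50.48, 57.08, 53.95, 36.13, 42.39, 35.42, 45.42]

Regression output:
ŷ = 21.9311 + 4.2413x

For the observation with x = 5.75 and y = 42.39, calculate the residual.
Residual = -3.9286

The residual is the difference between the actual value and the predicted value:

Residual = y - ŷ

Step 1: Calculate predicted value
ŷ = 21.9311 + 4.2413 × 5.75
ŷ = 46.3186

Step 2: Calculate residual
Residual = 42.39 - 46.3186
Residual = -3.9286

Interpretation: the model overestimates the actual value by 3.9286 at this point (negative residual → observation lies below the fitted line).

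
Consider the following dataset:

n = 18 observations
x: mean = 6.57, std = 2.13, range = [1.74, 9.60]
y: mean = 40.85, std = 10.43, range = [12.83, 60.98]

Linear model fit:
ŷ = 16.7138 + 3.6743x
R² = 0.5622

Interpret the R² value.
The model explains 56.22% of the variance in y (R² = 0.5622), leaving 43.78% unexplained; the fit is moderate.

R² (coefficient of determination) measures the proportion of variance in y explained by the regression model.

Here R² = 0.5622:
- Explained: 56.22% of the variation in y
- Unexplained (residual): 100% − 56.22% = 43.78%
- Rule of thumb (below 0.3 weak; 0.3 to below 0.7 moderate; 0.7 and above strong) → moderate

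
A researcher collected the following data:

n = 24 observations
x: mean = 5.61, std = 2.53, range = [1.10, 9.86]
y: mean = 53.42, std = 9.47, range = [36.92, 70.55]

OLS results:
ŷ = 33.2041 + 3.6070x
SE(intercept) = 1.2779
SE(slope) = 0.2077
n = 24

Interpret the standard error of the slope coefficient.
The slope 3.6070 is pinned down to within about ±0.2077 (one SE) by these data — relative uncertainty 5.8%, i.e. precise.

SE(β̂₁) = 0.2077 says: if we drew many samples of n = 24 from the same population and refit each time, the fitted slopes would scatter with a standard deviation of roughly 0.2077 around the true β₁.

Relative precision:
- SE / |β̂₁| = 0.2077 / 3.6070 = 5.8%
- Rule of thumb (under 20%: precise; 20% to under 50%: moderately precise; 50% or more: imprecise) → precise

Link to interval estimation: a confidence interval for β₁ is β̂₁ ± t* × 0.2077, so SE sets the half-width per unit of t*.

What drives SE(β̂₁): more residual scatter → larger SE.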